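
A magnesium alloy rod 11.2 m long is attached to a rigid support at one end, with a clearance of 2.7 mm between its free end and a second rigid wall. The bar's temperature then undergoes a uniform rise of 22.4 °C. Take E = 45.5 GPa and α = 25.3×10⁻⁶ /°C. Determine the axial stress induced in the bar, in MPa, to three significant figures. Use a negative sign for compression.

-14.8 MPa

Free thermal expansion αLΔT = 25.3e-6 · 11200 · 22.4 = 6.347 mm.
The walls engage after the gap closes; constrained expansion = 6.347 − 2.7 = 3.647 mm.
The walls impose strain ε = −(3.647)/11200 = -3.2565e-04; σ = Eε = 45500 · -3.2565e-04 = -14.82 MPa.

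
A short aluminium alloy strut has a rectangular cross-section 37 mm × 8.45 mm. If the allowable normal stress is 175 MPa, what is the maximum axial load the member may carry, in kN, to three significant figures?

54.7 kN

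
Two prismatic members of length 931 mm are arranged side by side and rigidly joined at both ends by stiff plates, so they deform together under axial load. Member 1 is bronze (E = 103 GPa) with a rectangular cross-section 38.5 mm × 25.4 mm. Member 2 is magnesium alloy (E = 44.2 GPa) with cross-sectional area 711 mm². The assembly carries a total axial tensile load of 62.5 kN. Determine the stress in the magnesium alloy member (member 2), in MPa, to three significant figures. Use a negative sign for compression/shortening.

A_1 = 977.9 mm².
Equal strain + equilibrium ⇒ each member carries load in proportion to AE: A₁E₁ = 100700000 N, A₂E₂ = 31430000 N, ΣAE = 132100000 N.
σ₂ = P·E₂/ΣAE = 62500·44200/132100000 = 20.9 MPa.

20.9 MPa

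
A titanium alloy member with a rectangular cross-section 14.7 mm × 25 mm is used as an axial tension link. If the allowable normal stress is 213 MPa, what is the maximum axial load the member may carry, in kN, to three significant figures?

78.3 kN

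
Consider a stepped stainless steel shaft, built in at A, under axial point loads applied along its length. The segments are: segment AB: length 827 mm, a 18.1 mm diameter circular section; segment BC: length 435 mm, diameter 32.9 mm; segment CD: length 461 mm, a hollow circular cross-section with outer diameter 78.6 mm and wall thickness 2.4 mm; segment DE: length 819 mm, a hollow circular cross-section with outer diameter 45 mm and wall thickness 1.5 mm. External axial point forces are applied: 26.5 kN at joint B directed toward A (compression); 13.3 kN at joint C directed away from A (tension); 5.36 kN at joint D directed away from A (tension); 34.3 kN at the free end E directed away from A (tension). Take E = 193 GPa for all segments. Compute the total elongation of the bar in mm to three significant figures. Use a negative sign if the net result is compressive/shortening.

Internal axial forces (sectioning from the free end, tension +): N_DE = 34.3 kN, N_CD = 39.66 kN, N_BC = 52.96 kN, N_AB = 26.46 kN.
A_AB = 257.3 mm².
A_BC = 850.1 mm².
A_CD = 574.5 mm².
A_DE = 205 mm².
δ_AB = 26460·827/(257.3·193000) = 0.4406 mm
δ_BC = 52960·435/(850.1·193000) = 0.1404 mm
δ_CD = 39660·461/(574.5·193000) = 0.1649 mm
δ_DE = 34300·819/(205·193000) = 0.7101 mm
δ = Σδ_i = 1.456 mm.

1.46 mm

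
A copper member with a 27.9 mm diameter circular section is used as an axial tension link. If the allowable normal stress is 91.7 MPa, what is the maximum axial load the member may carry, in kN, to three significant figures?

56.1 kN

A = 611.4 mm².
P_max = σ_allow · A = 91.7 · 611.4 = 56060 N = 56.06 kN.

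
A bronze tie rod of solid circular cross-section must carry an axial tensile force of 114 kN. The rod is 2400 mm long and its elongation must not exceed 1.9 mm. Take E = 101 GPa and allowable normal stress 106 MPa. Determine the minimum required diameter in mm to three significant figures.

42.6 mm

Required area A ≥ P/σ_allow = 114000/106 = 1075 mm².
For a solid circular section, d ≥ √(4A/π) = 37 mm.
Elongation limit: A ≥ PL/(Eδ_allow) = 114000·2400/(101000·1.9) = 1426 mm² ⇒ d ≥ 42.61 mm.
The elongation limit governs.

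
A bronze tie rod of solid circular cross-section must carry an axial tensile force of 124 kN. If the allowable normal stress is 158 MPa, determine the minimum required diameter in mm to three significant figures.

31.6 mm

Required area A ≥ P/σ_allow = 124000/158 = 784.8 mm².
For a solid circular section, d ≥ √(4A/π) = 31.61 mm.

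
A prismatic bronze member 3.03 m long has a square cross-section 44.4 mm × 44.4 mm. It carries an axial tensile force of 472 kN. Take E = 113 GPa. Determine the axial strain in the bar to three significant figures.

A = 1971 mm².
σ = N/A = 239.4 MPa; ε = σ/E = 239.4/113000 = 2.119e-03.

0.00212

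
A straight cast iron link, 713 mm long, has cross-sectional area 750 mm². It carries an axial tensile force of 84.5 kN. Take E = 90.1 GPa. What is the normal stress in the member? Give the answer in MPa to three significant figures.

113 MPa

σ = N/A = 84500/750 = 112.7 MPa.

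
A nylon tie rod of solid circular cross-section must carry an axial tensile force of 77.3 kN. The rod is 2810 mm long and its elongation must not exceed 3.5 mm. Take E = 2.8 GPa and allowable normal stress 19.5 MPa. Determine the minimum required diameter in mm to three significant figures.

168 mm

Required area A ≥ P/σ_allow = 77300/19.5 = 3964 mm².
For a solid circular section, d ≥ √(4A/π) = 71.04 mm.
Elongation limit: A ≥ PL/(Eδ_allow) = 77300·2810/(2800·3.5) = 22160 mm² ⇒ d ≥ 168 mm.
The elongation limit governs.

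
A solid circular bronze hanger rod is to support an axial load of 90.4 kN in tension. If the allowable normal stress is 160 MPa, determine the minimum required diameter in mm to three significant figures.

Required area A ≥ P/σ_allow = 90400/160 = 565 mm².
For a solid circular section, d ≥ √(4A/π) = 26.82 mm.

26.8 mm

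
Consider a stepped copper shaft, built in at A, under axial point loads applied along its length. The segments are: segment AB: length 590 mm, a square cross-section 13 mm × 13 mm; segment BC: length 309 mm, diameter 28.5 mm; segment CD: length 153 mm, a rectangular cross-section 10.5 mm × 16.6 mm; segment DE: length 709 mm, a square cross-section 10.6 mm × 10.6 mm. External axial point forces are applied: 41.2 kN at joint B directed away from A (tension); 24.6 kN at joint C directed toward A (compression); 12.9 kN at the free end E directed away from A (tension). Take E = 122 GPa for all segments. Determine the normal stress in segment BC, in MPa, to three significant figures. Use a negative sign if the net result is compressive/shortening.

-18.3 MPa

Internal axial forces (sectioning from the free end, tension +): N_DE = 12.9 kN, N_CD = 12.9 kN, N_BC = -11.7 kN, N_AB = 29.5 kN.
A_BC = 637.9 mm².
σ_BC = N_BC/A_BC = -11700/637.9 = -18.34 MPa.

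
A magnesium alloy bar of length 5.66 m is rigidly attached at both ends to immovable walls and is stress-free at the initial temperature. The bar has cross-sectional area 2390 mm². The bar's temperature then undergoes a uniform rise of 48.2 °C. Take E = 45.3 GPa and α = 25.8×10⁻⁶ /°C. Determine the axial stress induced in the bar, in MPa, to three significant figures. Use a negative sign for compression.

-56.3 MPa

Free thermal expansion αLΔT = 25.8e-6 · 5660 · 48.2 = 7.039 mm.
The walls impose strain ε = −(7.039)/5660 = -1.2436e-03; σ = Eε = 45300 · -1.2436e-03 = -56.33 MPa.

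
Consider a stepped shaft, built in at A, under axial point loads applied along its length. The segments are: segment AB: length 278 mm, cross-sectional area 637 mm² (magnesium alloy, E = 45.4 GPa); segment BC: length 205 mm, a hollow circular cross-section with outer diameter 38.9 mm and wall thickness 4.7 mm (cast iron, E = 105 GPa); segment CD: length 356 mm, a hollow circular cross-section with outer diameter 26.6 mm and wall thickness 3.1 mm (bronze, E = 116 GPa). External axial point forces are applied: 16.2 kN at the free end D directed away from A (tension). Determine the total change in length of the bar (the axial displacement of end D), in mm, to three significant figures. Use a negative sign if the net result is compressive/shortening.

Internal axial forces (sectioning from the free end, tension +): N_CD = 16.2 kN, N_BC = 16.2 kN, N_AB = 16.2 kN.
A_BC = 505 mm².
A_CD = 228.9 mm².
δ_AB = 16200·278/(637·45400) = 0.1557 mm
δ_BC = 16200·205/(505·105000) = 0.06263 mm
δ_CD = 16200·356/(228.9·116000) = 0.2172 mm
δ = Σδ_i = 0.4356 mm.

0.436 mm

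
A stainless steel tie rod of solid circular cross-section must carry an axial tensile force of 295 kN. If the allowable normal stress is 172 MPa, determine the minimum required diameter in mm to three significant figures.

46.7 mm

Required area A ≥ P/σ_allow = 295000/172 = 1715 mm².
For a solid circular section, d ≥ √(4A/π) = 46.73 mm.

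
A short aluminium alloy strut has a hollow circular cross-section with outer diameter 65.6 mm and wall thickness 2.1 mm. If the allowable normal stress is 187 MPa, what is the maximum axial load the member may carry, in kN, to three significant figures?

78.3 kN

A = 418.9 mm².
P_max = σ_allow · A = 187 · 418.9 = 78340 N = 78.34 kN.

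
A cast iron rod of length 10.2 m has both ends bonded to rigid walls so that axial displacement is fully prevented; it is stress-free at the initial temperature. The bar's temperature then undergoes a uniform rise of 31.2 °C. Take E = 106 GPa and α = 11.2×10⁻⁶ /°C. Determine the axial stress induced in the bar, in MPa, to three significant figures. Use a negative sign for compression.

-37.0 MPa

Free thermal expansion αLΔT = 11.2e-6 · 10200 · 31.2 = 3.564 mm.
The walls impose strain ε = −(3.564)/10200 = -3.4944e-04; σ = Eε = 106000 · -3.4944e-04 = -37.04 MPa.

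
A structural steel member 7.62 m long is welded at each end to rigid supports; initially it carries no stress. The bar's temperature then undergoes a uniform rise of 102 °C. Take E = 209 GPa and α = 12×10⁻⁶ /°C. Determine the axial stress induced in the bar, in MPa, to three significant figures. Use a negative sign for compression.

-256 MPa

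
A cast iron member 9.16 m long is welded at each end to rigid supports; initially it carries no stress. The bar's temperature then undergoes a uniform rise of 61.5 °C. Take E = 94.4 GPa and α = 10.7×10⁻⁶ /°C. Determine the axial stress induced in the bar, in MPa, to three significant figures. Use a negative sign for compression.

-62.1 MPa

Free thermal expansion αLΔT = 10.7e-6 · 9160 · 61.5 = 6.028 mm.
The walls impose strain ε = −(6.028)/9160 = -6.5805e-04; σ = Eε = 94400 · -6.5805e-04 = -62.12 MPa.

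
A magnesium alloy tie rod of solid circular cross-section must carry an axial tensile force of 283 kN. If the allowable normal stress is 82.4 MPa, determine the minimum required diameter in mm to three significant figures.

Required area A ≥ P/σ_allow = 283000/82.4 = 3434 mm².
For a solid circular section, d ≥ √(4A/π) = 66.13 mm.

66.1 mm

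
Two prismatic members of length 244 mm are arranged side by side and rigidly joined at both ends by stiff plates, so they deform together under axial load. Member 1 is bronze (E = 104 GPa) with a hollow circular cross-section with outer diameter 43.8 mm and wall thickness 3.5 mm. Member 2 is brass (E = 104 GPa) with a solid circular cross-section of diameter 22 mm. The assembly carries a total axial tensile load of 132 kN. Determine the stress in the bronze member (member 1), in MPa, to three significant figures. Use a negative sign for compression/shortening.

160 MPa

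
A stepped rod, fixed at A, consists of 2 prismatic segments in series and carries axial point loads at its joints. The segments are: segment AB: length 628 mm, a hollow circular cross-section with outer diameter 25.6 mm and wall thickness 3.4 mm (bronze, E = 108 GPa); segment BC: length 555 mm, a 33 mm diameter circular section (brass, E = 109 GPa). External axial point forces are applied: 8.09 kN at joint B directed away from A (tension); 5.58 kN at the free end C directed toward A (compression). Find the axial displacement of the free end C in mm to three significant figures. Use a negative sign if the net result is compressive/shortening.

Internal axial forces (sectioning from the free end, tension +): N_BC = -5.58 kN, N_AB = 2.51 kN.
A_AB = 237.1 mm².
A_BC = 855.3 mm².
δ_AB = 2510·628/(237.1·108000) = 0.06155 mm
δ_BC = -5580·555/(855.3·109000) = -0.03322 mm
δ = Σδ_i = 0.02833 mm.

0.0283 mm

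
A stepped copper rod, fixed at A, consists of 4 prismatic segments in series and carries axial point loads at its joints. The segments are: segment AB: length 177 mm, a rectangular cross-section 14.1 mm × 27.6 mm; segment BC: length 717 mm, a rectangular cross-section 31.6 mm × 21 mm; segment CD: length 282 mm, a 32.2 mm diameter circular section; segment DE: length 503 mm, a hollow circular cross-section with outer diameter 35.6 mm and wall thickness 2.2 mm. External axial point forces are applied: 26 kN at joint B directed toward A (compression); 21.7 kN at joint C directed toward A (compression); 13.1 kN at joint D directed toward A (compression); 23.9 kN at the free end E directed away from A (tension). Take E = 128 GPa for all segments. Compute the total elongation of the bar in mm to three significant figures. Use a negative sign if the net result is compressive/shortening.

0.213 mm

Internal axial forces (sectioning from the free end, tension +): N_DE = 23.9 kN, N_CD = 10.8 kN, N_BC = -10.9 kN, N_AB = -36.9 kN.
A_AB = 389.2 mm².
A_BC = 663.6 mm².
A_CD = 814.3 mm².
A_DE = 230.8 mm².
δ_AB = -36900·177/(389.2·128000) = -0.1311 mm
δ_BC = -10900·717/(663.6·128000) = -0.09201 mm
δ_CD = 10800·282/(814.3·128000) = 0.02922 mm
δ_DE = 23900·503/(230.8·128000) = 0.4069 mm
δ = Σδ_i = 0.2129 mm.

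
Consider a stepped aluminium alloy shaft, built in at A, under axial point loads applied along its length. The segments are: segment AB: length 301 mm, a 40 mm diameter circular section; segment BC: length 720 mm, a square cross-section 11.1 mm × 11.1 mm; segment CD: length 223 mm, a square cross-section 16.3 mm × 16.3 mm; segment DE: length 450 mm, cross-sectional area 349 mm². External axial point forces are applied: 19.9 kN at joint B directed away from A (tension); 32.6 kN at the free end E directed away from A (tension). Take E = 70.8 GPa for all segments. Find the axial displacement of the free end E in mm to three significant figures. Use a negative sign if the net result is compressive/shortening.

Internal axial forces (sectioning from the free end, tension +): N_DE = 32.6 kN, N_CD = 32.6 kN, N_BC = 32.6 kN, N_AB = 52.5 kN.
A_AB = 1257 mm².
A_BC = 123.2 mm².
A_CD = 265.7 mm².
δ_AB = 52500·301/(1257·70800) = 0.1776 mm
δ_BC = 32600·720/(123.2·70800) = 2.691 mm
δ_CD = 32600·223/(265.7·70800) = 0.3865 mm
δ_DE = 32600·450/(349·70800) = 0.5937 mm
δ = Σδ_i = 3.849 mm.

3.85 mm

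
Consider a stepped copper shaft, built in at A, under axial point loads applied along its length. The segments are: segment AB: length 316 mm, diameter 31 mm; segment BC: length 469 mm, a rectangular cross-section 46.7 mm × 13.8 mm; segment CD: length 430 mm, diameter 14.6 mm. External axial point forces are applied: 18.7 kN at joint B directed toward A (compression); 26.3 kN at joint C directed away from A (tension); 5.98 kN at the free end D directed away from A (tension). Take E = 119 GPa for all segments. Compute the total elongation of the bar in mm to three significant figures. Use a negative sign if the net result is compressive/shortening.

0.374 mm

Internal axial forces (sectioning from the free end, tension +): N_CD = 5.98 kN, N_BC = 32.28 kN, N_AB = 13.58 kN.
A_AB = 754.8 mm².
A_BC = 644.5 mm².
A_CD = 167.4 mm².
δ_AB = 13580·316/(754.8·119000) = 0.04778 mm
δ_BC = 32280·469/(644.5·119000) = 0.1974 mm
δ_CD = 5980·430/(167.4·119000) = 0.1291 mm
δ = Σδ_i = 0.3743 mm.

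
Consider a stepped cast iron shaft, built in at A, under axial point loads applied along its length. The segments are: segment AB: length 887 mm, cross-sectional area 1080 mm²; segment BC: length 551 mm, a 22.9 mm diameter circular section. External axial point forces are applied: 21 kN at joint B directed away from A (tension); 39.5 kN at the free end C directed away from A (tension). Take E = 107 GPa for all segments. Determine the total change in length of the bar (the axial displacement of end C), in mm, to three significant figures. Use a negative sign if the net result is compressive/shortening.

Internal axial forces (sectioning from the free end, tension +): N_BC = 39.5 kN, N_AB = 60.5 kN.
A_BC = 411.9 mm².
δ_AB = 60500·887/(1080·107000) = 0.4644 mm
δ_BC = 39500·551/(411.9·107000) = 0.4939 mm
δ = Σδ_i = 0.9582 mm.

0.958 mm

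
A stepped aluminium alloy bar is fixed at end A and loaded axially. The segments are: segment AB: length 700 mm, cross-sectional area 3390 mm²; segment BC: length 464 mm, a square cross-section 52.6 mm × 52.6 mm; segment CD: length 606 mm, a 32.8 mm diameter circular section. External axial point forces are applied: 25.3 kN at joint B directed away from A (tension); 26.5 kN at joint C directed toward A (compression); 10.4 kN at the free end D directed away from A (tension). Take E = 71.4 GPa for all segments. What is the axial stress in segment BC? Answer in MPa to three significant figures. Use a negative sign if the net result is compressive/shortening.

Internal axial forces (sectioning from the free end, tension +): N_CD = 10.4 kN, N_BC = -16.1 kN, N_AB = 9.2 kN.
A_BC = 2767 mm².
σ_BC = N_BC/A_BC = -16100/2767 = -5.819 MPa.

-5.82 MPa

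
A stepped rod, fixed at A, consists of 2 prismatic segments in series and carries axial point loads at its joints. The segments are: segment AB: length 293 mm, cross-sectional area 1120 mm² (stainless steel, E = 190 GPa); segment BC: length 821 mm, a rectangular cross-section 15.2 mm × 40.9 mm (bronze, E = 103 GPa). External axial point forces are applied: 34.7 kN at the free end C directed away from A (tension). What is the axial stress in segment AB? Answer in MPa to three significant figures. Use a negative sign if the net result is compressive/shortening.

Internal axial forces (sectioning from the free end, tension +): N_BC = 34.7 kN, N_AB = 34.7 kN.
σ_AB = N_AB/A_AB = 34700/1120 = 30.98 MPa.

31.0 MPa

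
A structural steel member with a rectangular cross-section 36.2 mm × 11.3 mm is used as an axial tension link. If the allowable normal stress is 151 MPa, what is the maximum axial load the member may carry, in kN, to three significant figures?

61.8 kN

A = 409.1 mm².
P_max = σ_allow · A = 151 · 409.1 = 61770 N = 61.77 kN.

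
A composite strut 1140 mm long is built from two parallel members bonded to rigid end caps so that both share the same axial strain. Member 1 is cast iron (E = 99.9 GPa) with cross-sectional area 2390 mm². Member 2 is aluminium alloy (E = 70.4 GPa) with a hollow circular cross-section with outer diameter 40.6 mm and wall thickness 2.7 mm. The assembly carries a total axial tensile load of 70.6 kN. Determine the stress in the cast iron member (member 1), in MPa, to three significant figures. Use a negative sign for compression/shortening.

27.0 MPa

A_2 = 321.5 mm².
Equal strain + equilibrium ⇒ each member carries load in proportion to AE: A₁E₁ = 238800000 N, A₂E₂ = 22630000 N, ΣAE = 261400000 N.
σ₁ = P·E₁/ΣAE = 70600·99900/261400000 = 26.98 MPa.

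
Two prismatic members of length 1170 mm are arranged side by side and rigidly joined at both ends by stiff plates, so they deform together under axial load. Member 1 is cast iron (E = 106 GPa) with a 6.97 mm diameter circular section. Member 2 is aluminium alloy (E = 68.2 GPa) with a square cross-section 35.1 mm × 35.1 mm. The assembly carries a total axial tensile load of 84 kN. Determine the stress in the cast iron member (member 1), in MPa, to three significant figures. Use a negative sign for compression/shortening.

A_1 = 38.16 mm².
A_2 = 1232 mm².
Equal strain + equilibrium ⇒ each member carries load in proportion to AE: A₁E₁ = 4044000 N, A₂E₂ = 84020000 N, ΣAE = 88070000 N.
σ₁ = P·E₁/ΣAE = 84000·106000/88070000 = 101.1 MPa.

101 MPa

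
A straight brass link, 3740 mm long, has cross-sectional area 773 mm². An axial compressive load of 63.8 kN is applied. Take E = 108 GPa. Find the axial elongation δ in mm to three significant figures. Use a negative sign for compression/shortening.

δ_mech = NL/(AE) = -63800·3740/(773·108000) = -2.858 mm.

-2.86 mm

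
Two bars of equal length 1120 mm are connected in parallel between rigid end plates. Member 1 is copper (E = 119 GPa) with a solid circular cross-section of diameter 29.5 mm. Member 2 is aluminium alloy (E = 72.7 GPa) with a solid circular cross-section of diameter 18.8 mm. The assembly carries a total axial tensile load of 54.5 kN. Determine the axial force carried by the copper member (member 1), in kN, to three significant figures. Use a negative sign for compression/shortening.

43.7 kN

A_1 = 683.5 mm².
A_2 = 277.6 mm².
Equal strain + equilibrium ⇒ each member carries load in proportion to AE: A₁E₁ = 81340000 N, A₂E₂ = 20180000 N, ΣAE = 101500000 N.
F₁ = P·A₁E₁/ΣAE = 54500·81340000/101500000 = 43670 N.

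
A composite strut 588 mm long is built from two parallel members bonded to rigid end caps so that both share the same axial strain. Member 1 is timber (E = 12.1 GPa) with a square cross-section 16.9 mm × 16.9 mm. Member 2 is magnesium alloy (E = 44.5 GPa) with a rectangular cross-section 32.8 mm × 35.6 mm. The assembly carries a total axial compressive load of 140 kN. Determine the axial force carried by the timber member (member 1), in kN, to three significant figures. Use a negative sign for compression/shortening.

-8.73 kN

A_1 = 285.6 mm².
A_2 = 1168 mm².
Equal strain + equilibrium ⇒ each member carries load in proportion to AE: A₁E₁ = 3456000 N, A₂E₂ = 51960000 N, ΣAE = 55420000 N.
F₁ = P·A₁E₁/ΣAE = -140000·3456000/55420000 = -8730 N.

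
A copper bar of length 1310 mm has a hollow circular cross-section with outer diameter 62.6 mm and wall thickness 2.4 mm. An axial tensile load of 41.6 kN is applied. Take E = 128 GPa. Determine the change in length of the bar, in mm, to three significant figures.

0.938 mm

A = 453.9 mm².
δ_mech = NL/(AE) = 41600·1310/(453.9·128000) = 0.938 mm.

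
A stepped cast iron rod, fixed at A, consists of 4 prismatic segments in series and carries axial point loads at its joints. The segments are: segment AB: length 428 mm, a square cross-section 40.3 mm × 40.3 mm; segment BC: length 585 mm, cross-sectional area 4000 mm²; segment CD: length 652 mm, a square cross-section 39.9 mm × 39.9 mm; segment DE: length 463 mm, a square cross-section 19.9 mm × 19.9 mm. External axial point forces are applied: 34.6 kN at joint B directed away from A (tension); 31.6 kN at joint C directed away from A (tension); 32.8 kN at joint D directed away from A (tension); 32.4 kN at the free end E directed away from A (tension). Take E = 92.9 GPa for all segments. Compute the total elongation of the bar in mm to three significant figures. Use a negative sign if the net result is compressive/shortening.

1.22 mm

Internal axial forces (sectioning from the free end, tension +): N_DE = 32.4 kN, N_CD = 65.2 kN, N_BC = 96.8 kN, N_AB = 131.4 kN.
A_AB = 1624 mm².
A_CD = 1592 mm².
A_DE = 396 mm².
δ_AB = 131400·428/(1624·92900) = 0.3727 mm
δ_BC = 96800·585/(4000·92900) = 0.1524 mm
δ_CD = 65200·652/(1592·92900) = 0.2874 mm
δ_DE = 32400·463/(396·92900) = 0.4078 mm
δ = Σδ_i = 1.22 mm.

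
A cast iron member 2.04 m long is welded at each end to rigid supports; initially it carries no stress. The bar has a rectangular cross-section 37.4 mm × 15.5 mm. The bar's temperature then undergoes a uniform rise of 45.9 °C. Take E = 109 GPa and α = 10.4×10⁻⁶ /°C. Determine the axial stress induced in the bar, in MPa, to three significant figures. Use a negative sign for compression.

-52.0 MPa

Free thermal expansion αLΔT = 10.4e-6 · 2040 · 45.9 = 0.9738 mm.
The walls impose strain ε = −(0.9738)/2040 = -4.7736e-04; σ = Eε = 109000 · -4.7736e-04 = -52.03 MPa.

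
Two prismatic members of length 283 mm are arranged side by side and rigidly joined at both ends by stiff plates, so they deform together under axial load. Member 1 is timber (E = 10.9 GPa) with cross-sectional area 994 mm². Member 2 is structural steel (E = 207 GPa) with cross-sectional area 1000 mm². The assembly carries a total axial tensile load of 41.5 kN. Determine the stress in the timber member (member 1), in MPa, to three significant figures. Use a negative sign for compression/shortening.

Equal strain + equilibrium ⇒ each member carries load in proportion to AE: A₁E₁ = 10830000 N, A₂E₂ = 207000000 N, ΣAE = 217800000 N.
σ₁ = P·E₁/ΣAE = 41500·10900/217800000 = 2.077 MPa.

2.08 MPa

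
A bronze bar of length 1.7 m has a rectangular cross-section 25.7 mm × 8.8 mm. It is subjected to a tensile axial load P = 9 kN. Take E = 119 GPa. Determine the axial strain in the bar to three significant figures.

3.34e-04

A = 226.2 mm².
σ = N/A = 39.79 MPa; ε = σ/E = 39.79/119000 = 3.344e-04.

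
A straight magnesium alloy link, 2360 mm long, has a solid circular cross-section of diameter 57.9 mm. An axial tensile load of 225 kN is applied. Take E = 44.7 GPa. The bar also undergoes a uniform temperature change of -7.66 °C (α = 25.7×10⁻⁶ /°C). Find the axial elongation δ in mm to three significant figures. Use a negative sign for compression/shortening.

A = 2633 mm².
δ_mech = NL/(AE) = 225000·2360/(2633·44700) = 4.512 mm.
δ_thermal = αLΔT = 25.7e-6·2360·-7.66 = -0.4646 mm.
δ = δ_mech + δ_thermal = 4.047 mm.

4.05 mm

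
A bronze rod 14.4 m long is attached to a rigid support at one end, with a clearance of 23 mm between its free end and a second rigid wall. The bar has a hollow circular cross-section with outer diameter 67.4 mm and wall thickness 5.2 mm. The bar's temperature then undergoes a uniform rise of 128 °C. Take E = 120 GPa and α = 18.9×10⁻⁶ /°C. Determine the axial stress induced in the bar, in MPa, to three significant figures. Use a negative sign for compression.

-98.6 MPa

Free thermal expansion αLΔT = 18.9e-6 · 14400 · 128 = 34.84 mm.
The walls engage after the gap closes; constrained expansion = 34.84 − 23 = 11.84 mm.
The walls impose strain ε = −(11.84)/14400 = -8.2198e-04; σ = Eε = 120000 · -8.2198e-04 = -98.64 MPa.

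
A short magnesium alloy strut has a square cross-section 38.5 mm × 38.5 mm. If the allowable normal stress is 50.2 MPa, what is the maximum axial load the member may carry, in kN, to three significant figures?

A = 1482 mm².
P_max = σ_allow · A = 50.2 · 1482 = 74410 N = 74.41 kN.

74.4 kN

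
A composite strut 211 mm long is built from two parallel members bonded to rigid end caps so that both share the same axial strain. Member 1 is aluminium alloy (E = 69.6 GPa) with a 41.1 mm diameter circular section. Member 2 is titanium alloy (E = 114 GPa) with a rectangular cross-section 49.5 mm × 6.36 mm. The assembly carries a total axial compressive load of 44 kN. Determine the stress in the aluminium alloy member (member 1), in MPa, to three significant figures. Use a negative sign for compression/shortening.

A_1 = 1327 mm².
A_2 = 314.8 mm².
Equal strain + equilibrium ⇒ each member carries load in proportion to AE: A₁E₁ = 92340000 N, A₂E₂ = 35890000 N, ΣAE = 128200000 N.
σ₁ = P·E₁/ΣAE = -44000·69600/128200000 = -23.88 MPa.

-23.9 MPa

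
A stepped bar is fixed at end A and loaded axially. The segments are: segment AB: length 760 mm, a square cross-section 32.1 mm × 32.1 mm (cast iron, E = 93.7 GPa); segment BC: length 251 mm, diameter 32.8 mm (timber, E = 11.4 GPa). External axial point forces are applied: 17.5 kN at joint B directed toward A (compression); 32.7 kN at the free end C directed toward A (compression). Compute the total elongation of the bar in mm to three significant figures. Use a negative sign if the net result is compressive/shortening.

-1.25 mm

Internal axial forces (sectioning from the free end, tension +): N_BC = -32.7 kN, N_AB = -50.2 kN.
A_AB = 1030 mm².
A_BC = 845 mm².
δ_AB = -50200·760/(1030·93700) = -0.3952 mm
δ_BC = -32700·251/(845·11400) = -0.8521 mm
δ = Σδ_i = -1.247 mm.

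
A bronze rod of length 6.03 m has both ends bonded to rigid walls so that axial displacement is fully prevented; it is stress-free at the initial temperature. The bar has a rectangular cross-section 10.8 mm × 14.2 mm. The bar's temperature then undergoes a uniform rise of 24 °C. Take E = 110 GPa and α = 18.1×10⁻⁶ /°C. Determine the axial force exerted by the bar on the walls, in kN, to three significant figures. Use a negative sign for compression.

-7.33 kN

Free thermal expansion αLΔT = 18.1e-6 · 6030 · 24 = 2.619 mm.
The walls impose strain ε = −(2.619)/6030 = -4.3440e-04; σ = Eε = 110000 · -4.3440e-04 = -47.78 MPa.
Wall reaction R = σ·A = -47.78·153.4 = -7328 N = -7.328 kN.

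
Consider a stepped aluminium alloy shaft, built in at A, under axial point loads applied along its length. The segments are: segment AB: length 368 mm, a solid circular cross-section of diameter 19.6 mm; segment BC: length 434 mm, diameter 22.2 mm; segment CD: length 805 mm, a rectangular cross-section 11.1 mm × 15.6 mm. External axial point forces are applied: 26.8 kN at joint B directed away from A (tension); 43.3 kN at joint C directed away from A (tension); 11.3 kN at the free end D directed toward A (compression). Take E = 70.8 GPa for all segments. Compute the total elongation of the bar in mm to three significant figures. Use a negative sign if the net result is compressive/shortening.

Internal axial forces (sectioning from the free end, tension +): N_CD = -11.3 kN, N_BC = 32 kN, N_AB = 58.8 kN.
A_AB = 301.7 mm².
A_BC = 387.1 mm².
A_CD = 173.2 mm².
δ_AB = 58800·368/(301.7·70800) = 1.013 mm
δ_BC = 32000·434/(387.1·70800) = 0.5068 mm
δ_CD = -11300·805/(173.2·70800) = -0.742 mm
δ = Σδ_i = 0.7777 mm.

0.778 mm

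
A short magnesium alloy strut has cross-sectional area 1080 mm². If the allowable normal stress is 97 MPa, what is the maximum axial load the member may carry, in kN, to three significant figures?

P_max = σ_allow · A = 97 · 1080 = 104800 N = 104.8 kN.

105 kN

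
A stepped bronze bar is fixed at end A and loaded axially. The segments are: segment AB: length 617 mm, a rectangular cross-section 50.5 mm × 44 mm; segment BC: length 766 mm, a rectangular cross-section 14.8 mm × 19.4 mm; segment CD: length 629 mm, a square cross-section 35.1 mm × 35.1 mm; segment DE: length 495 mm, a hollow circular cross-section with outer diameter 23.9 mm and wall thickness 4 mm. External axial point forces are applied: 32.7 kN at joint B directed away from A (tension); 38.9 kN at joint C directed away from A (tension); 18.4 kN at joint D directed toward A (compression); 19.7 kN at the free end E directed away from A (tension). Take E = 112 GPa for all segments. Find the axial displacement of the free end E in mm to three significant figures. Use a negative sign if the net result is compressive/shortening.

1.49 mm

Internal axial forces (sectioning from the free end, tension +): N_DE = 19.7 kN, N_CD = 1.3 kN, N_BC = 40.2 kN, N_AB = 72.9 kN.
A_AB = 2222 mm².
A_BC = 287.1 mm².
A_CD = 1232 mm².
A_DE = 250.1 mm².
δ_AB = 72900·617/(2222·112000) = 0.1807 mm
δ_BC = 40200·766/(287.1·112000) = 0.9576 mm
δ_CD = 1300·629/(1232·112000) = 0.005926 mm
δ_DE = 19700·495/(250.1·112000) = 0.3482 mm
δ = Σδ_i = 1.492 mm.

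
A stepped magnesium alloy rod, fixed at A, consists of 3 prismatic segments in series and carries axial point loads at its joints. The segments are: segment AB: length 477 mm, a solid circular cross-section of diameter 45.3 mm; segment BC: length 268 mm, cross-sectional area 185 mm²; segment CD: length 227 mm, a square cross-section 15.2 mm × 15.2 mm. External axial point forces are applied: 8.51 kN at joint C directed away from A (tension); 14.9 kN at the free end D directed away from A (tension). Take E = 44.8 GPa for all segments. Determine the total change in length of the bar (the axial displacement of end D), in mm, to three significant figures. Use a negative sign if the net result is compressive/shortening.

Internal axial forces (sectioning from the free end, tension +): N_CD = 14.9 kN, N_BC = 23.41 kN, N_AB = 23.41 kN.
A_AB = 1612 mm².
A_CD = 231 mm².
δ_AB = 23410·477/(1612·44800) = 0.1547 mm
δ_BC = 23410·268/(185·44800) = 0.757 mm
δ_CD = 14900·227/(231·44800) = 0.3268 mm
δ = Σδ_i = 1.238 mm.

1.24 mm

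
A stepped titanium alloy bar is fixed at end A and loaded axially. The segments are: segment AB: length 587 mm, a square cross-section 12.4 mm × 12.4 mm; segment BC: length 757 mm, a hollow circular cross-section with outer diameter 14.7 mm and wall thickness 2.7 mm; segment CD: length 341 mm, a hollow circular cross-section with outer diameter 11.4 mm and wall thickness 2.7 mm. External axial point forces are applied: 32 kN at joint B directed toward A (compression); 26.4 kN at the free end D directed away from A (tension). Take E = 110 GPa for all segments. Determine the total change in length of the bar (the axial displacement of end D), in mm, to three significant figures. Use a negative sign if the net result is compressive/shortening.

2.70 mm

Internal axial forces (sectioning from the free end, tension +): N_CD = 26.4 kN, N_BC = 26.4 kN, N_AB = -5.6 kN.
A_AB = 153.8 mm².
A_BC = 101.8 mm².
A_CD = 73.8 mm².
δ_AB = -5600·587/(153.8·110000) = -0.1944 mm
δ_BC = 26400·757/(101.8·110000) = 1.785 mm
δ_CD = 26400·341/(73.8·110000) = 1.109 mm
δ = Σδ_i = 2.7 mm.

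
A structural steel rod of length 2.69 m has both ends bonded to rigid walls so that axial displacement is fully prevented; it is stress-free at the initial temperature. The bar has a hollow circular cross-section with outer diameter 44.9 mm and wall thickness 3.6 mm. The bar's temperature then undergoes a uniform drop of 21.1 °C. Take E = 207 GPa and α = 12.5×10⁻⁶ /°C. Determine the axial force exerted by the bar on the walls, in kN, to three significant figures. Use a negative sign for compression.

25.5 kN

Free thermal expansion αLΔT = 12.5e-6 · 2690 · -21.1 = -0.7095 mm.
The walls impose strain ε = −(-0.7095)/2690 = 2.6375e-04; σ = Eε = 207000 · 2.6375e-04 = 54.6 MPa.
Wall reaction R = σ·A = 54.6·467.1 = 25500 N = 25.5 kN.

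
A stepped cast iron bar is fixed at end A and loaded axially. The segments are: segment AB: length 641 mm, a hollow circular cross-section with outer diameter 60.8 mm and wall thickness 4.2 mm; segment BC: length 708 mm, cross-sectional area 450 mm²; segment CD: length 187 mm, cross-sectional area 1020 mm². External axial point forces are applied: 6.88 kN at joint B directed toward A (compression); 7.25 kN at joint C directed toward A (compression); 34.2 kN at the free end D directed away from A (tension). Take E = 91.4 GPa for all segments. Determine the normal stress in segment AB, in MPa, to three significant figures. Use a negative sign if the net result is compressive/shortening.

Internal axial forces (sectioning from the free end, tension +): N_CD = 34.2 kN, N_BC = 26.95 kN, N_AB = 20.07 kN.
A_AB = 746.8 mm².
σ_AB = N_AB/A_AB = 20070/746.8 = 26.87 MPa.

26.9 MPa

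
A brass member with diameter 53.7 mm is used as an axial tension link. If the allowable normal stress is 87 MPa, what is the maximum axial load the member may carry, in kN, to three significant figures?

A = 2265 mm².
P_max = σ_allow · A = 87 · 2265 = 197000 N = 197 kN.

197 kN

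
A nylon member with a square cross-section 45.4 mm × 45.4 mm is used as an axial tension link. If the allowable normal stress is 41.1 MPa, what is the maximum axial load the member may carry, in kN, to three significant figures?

A = 2061 mm².
P_max = σ_allow · A = 41.1 · 2061 = 84710 N = 84.71 kN.

84.7 kN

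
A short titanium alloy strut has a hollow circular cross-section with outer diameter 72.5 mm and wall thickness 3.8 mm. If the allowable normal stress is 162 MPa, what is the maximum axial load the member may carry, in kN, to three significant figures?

133 kN

A = 820.1 mm².
P_max = σ_allow · A = 162 · 820.1 = 132900 N = 132.9 kN.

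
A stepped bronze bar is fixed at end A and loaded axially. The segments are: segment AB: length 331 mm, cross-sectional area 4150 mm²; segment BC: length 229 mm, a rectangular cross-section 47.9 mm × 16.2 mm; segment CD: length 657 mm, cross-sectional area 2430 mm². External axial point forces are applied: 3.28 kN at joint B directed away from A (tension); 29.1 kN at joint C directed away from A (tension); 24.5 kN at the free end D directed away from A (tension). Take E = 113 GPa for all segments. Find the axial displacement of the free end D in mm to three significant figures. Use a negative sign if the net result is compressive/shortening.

Internal axial forces (sectioning from the free end, tension +): N_CD = 24.5 kN, N_BC = 53.6 kN, N_AB = 56.88 kN.
A_BC = 776 mm².
δ_AB = 56880·331/(4150·113000) = 0.04015 mm
δ_BC = 53600·229/(776·113000) = 0.14 mm
δ_CD = 24500·657/(2430·113000) = 0.05862 mm
δ = Σδ_i = 0.2387 mm.

0.239 mm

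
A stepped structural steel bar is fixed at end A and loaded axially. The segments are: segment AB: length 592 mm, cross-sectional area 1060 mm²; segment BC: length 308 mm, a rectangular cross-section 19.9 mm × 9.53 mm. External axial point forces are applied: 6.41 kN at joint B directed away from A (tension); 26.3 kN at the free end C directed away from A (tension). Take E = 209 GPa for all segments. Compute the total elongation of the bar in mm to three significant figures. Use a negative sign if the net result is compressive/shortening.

Internal axial forces (sectioning from the free end, tension +): N_BC = 26.3 kN, N_AB = 32.71 kN.
A_BC = 189.6 mm².
δ_AB = 32710·592/(1060·209000) = 0.08741 mm
δ_BC = 26300·308/(189.6·209000) = 0.2044 mm
δ = Σδ_i = 0.2918 mm.

0.292 mm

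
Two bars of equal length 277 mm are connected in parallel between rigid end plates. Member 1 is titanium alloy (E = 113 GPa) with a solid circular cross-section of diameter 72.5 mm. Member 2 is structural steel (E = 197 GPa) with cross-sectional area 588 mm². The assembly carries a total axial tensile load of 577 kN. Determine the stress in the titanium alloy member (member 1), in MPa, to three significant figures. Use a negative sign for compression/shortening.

A_1 = 4128 mm².
Equal strain + equilibrium ⇒ each member carries load in proportion to AE: A₁E₁ = 466500000 N, A₂E₂ = 115800000 N, ΣAE = 582300000 N.
σ₁ = P·E₁/ΣAE = 577000·113000/582300000 = 112 MPa.

112 MPa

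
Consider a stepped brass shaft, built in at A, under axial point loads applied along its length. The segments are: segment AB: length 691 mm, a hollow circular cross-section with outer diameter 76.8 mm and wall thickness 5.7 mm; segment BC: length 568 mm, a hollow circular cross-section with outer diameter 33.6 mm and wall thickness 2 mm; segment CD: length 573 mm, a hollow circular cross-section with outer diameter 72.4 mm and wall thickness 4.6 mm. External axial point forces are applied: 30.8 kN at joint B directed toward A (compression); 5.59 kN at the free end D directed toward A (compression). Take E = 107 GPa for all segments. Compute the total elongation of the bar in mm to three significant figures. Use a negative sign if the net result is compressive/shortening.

-0.365 mm

Internal axial forces (sectioning from the free end, tension +): N_CD = -5.59 kN, N_BC = -5.59 kN, N_AB = -36.39 kN.
A_AB = 1273 mm².
A_BC = 198.5 mm².
A_CD = 979.8 mm².
δ_AB = -36390·691/(1273·107000) = -0.1846 mm
δ_BC = -5590·568/(198.5·107000) = -0.1495 mm
δ_CD = -5590·573/(979.8·107000) = -0.03055 mm
δ = Σδ_i = -0.3646 mm.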